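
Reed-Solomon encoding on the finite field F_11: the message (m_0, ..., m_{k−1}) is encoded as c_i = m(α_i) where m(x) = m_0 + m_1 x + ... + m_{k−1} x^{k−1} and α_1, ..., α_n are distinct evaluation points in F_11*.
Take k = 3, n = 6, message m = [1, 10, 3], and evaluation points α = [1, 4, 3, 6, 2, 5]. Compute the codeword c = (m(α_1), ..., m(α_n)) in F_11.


c = [3, 1, 3, 4, 0, 5]

Message polynomial: m(x) = 1 + 10·x + 3·x^2 (mod 11).
For each evaluation point α_i, compute m(α_i) mod 11:
  α_1 = 1: Horner steps 3 → 2 → 3, so m(1) = 3.
  α_2 = 4: Horner steps 3 → 0 → 1, so m(4) = 1.
  α_3 = 3: Horner steps 3 → 8 → 3, so m(3) = 3.
  α_4 = 6: Horner steps 3 → 6 → 4, so m(6) = 4.
  α_5 = 2: Horner steps 3 → 5 → 0, so m(2) = 0.
  α_6 = 5: Horner steps 3 → 3 → 5, so m(5) = 5.
Codeword c = [3, 1, 3, 4, 0, 5] ∈ F_11^6.


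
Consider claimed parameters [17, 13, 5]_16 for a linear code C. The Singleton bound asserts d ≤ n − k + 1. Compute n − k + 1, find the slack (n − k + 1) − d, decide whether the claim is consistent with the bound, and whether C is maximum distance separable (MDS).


Singleton RHS = n − k + 1 = 5, slack = 0, bound satisfied, MDS.

Singleton bound: d ≤ n − k + 1.
Here n = 17, k = 13, so n − k + 1 = 5.
Given d = 5, check d ≤ 5: YES.
Slack = (n − k + 1) − d = 0.
The code is MDS (slack = 0).
Description: the claimed parameters are [17, 13, 5]_16; such a code would be MDS (meets Singleton bound).


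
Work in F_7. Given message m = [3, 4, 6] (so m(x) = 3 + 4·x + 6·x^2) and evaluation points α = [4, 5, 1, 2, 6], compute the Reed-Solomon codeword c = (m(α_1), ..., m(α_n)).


c = [3, 5, 6, 0, 5]

Message polynomial: m(x) = 3 + 4·x + 6·x^2 (mod 7).
For each evaluation point α_i, compute m(α_i) mod 7:
  α_1 = 4: Horner steps 6 → 0 → 3, so m(4) = 3.
  α_2 = 5: Horner steps 6 → 6 → 5, so m(5) = 5.
  α_3 = 1: Horner steps 6 → 3 → 6, so m(1) = 6.
  α_4 = 2: Horner steps 6 → 2 → 0, so m(2) = 0.
  α_5 = 6: Horner steps 6 → 5 → 5, so m(6) = 5.
Codeword c = [3, 5, 6, 0, 5] ∈ F_7^5.


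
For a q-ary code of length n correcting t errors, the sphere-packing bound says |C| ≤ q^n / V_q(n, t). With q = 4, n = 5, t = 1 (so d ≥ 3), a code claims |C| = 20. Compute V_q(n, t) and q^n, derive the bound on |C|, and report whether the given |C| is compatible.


V_q(n, t) = 16, q^n = 1024, Hamming bound = 64, |C| = 20 ≤ bound (satisfied).

Step 1: Compute V_q(n, t) = Σ_{j=0}^1 C(n, j) (q−1)^j.
  j = 0: C(5,0)·(3)^0 = 1·1 = 1.
  j = 1: C(5,1)·(3)^1 = 5·3 = 15.
  V_q(n, t) = 1 + 15 = 16.
Step 2: q^n = 4^5 = 1024.
Step 3: Hamming bound ⌊q^n / V_q(n,t)⌋ = ⌊1024/16⌋ = 64.
Step 4: Compare |C| = 20 to 64: satisfied.
The claimed |C| lies below the Hamming bound.


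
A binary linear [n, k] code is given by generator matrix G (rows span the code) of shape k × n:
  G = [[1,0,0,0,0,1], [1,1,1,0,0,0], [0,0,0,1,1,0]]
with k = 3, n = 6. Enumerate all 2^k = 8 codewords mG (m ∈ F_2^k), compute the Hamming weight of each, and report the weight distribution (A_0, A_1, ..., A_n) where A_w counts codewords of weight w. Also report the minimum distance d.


Weight distribution: A_0 = 1, A_2 = 2, A_3 = 2, A_4 = 1, A_5 = 2. Minimum distance d = 2.

Enumerate all 2^3 = 8 messages m ∈ F_2^3.
For each, compute codeword c = mG in F_2^6, then tally its weight.
  m = 000 → c = 000000, weight = 0.
  m = 100 → c = 100001, weight = 2.
  m = 010 → c = 111000, weight = 3.
  m = 110 → c = 011001, weight = 3.
  m = 001 → c = 000110, weight = 2.
  m = 101 → c = 100111, weight = 4.
  m = 011 → c = 111110, weight = 5.
  m = 111 → c = 011111, weight = 5.
Tally weights:
  weight 0: 1 codewords.
  weight 2: 2 codewords.
  weight 3: 2 codewords.
  weight 4: 1 codewords.
  weight 5: 2 codewords.
Minimum distance d = smallest w > 0 with A_w > 0 = 2.
Sanity: Σ A_w = 8 = 2^3 = 8 ✓.


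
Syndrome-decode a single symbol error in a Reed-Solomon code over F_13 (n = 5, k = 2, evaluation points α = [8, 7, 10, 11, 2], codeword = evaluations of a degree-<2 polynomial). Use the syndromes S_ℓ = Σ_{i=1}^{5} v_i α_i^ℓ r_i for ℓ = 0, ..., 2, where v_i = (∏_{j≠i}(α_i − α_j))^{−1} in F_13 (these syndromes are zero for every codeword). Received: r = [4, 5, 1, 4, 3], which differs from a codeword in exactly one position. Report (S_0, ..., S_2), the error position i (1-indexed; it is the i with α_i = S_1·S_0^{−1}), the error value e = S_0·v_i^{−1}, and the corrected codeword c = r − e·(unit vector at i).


S = (10, 2, 3), error at position 1, error magnitude e = 9, c = [8, 5, 1, 4, 3].

Step 1: column multipliers v_i = (∏_{j≠i}(α_i − α_j))^{−1} mod 13.
  i = 1 (α = 8): (8−7)(8−10)(8−11)(8−2) = 1·(−2)·(−3)·6 = 36 ≡ 10, so v_1 = 10^{−1} = 4 (mod 13).
  i = 2 (α = 7): (7−8)(7−10)(7−11)(7−2) = (−1)·(−3)·(−4)·5 = −60 ≡ 5, so v_2 = 5^{−1} = 8 (mod 13).
  i = 3 (α = 10): (10−8)(10−7)(10−11)(10−2) = 2·3·(−1)·8 = −48 ≡ 4, so v_3 = 4^{−1} = 10 (mod 13).
  i = 4 (α = 11): (11−8)(11−7)(11−10)(11−2) = 3·4·1·9 = 108 ≡ 4, so v_4 = 4^{−1} = 10 (mod 13).
  i = 5 (α = 2): (2−8)(2−7)(2−10)(2−11) = (−6)·(−5)·(−8)·(−9) = 2160 ≡ 2, so v_5 = 2^{−1} = 7 (mod 13).
  v = [4, 8, 10, 10, 7].
Step 2: syndromes of r = [4, 5, 1, 4, 3] (all sums mod 13).
  S_0 = Σ v_i r_i = 4·4 + 8·5 + 10·1 + 10·4 + 7·3 = 127 ≡ 10.
  S_1 = Σ v_i α_i r_i = 4·8·4 + 8·7·5 + 10·10·1 + 10·11·4 + 7·2·3 = 990 ≡ 2.
  α_i^2 mod 13 = [12, 10, 9, 4, 4].
  S_2 = Σ v_i α_i^2 r_i = 4·12·4 + 8·10·5 + 10·9·1 + 10·4·4 + 7·4·3 = 926 ≡ 3.
  S = (10, 2, 3) ≠ 0, so r is not a codeword (an error is present).
Step 3: locate the error. For a single error e at position i, S_ℓ = v_i·e·α_i^ℓ, so α_err = S_1/S_0.
  S_0^{−1} = 10^{−1} = 4 (mod 13), so α_err = 2·4 = 8 ≡ 8 = α_1. Error position i = 1.
  Consistency check: S_2/S_1 = 3·7 = 21 ≡ 8 = α_err ✓ (single-error assumption holds).
Step 4: error magnitude e = S_0/v_1 = S_0·∏_{j≠1}(α_1 − α_j) = 10·10 = 100 ≡ 9 (mod 13).
Step 5: correct position 1: c_1 = r_1 − e = 4 − 9 ≡ 8 (mod 13). Hence c = [8, 5, 1, 4, 3].
  Check: interpolating c through the α_i gives m(x) = 10 + 3·x (degree < 2) with m(α_i) = c_i for every i, so c is indeed a codeword.


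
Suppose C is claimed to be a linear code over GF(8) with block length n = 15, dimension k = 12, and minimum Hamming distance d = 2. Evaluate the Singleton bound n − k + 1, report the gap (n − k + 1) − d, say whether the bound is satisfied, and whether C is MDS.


Singleton RHS = n − k + 1 = 4, slack = 2, bound satisfied, not MDS.

Singleton bound: d ≤ n − k + 1.
Here n = 15, k = 12, so n − k + 1 = 4.
Given d = 2, check d ≤ 4: YES.
Slack = (n − k + 1) − d = 2.
The code is NOT MDS (slack = 2 > 0).
Description: the claimed parameters are [15, 12, 2]_8; such a code would be non-MDS.


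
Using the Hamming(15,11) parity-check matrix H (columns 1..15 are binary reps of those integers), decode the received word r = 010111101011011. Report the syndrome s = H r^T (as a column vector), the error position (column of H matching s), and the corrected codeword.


s = (1, 1, 0, 1)^T, error position = 13, corrected codeword c = 010111101011111

Compute s = H r^T mod 2 one row at a time:
  s_1 = 0 + 1 + 0 + 1 + 1 + 0 + 1 + 1 = 5 ≡ 1 (mod 2).
  s_2 = 1 + 1 + 1 + 1 + 1 + 0 + 1 + 1 = 7 ≡ 1 (mod 2).
  s_3 = 1 + 0 + 1 + 1 + 0 + 1 + 1 + 1 = 6 ≡ 0 (mod 2).
  s_4 = 0 + 0 + 1 + 1 + 1 + 1 + 0 + 1 = 5 ≡ 1 (mod 2).
s = (1, 1, 0, 1)^T — this equals column 13 of H (binary 1101), so error is at position 13.
Correct: flip bit 13 of r = 010111101011011 to get c = 010111101011111.


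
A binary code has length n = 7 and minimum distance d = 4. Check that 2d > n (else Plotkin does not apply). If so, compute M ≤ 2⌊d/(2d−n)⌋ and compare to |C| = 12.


Plotkin bound M ≤ 8; given |C| = 12 > bound (violated).

Check applicability: 2d = 8, n = 7.
2d − n = 1 > 0, so Plotkin applies.
Compute d/(2d−n) = 4/1 ≈ 4.0000.
⌊d/(2d−n)⌋ = 4.
Plotkin bound: M ≤ 2·4 = 8.
Given |C| = 12, check: VIOLATED.
This |C| is above the Plotkin bound, so no binary code with n = 7, d = 4 and 12 codewords exists.


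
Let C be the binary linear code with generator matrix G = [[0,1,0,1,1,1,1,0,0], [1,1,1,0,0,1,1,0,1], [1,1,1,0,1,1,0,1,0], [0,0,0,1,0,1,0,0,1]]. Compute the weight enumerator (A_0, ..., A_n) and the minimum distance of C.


Weight distribution: A_0 = 1, A_2 = 1, A_3 = 1, A_4 = 3, A_5 = 6, A_6 = 3, A_7 = 1. Minimum distance d = 2.

Enumerate all 2^4 = 16 messages m ∈ F_2^4.
For each, compute codeword c = mG in F_2^9, then tally its weight.
  m = 0000 → c = 000000000, weight = 0.
  m = 1000 → c = 010111100, weight = 5.
  m = 0100 → c = 111001101, weight = 6.
  m = 1100 → c = 101110001, weight = 5.
  m = 0010 → c = 111011010, weight = 6.
  m = 1010 → c = 101100110, weight = 5.
  m = 0110 → c = 000010111, weight = 4.
  m = 1110 → c = 010101011, weight = 5.
  m = 0001 → c = 000101001, weight = 3.
  m = 1001 → c = 010010101, weight = 4.
  m = 0101 → c = 111100100, weight = 5.
  m = 1101 → c = 101011000, weight = 4.
  m = 0011 → c = 111110011, weight = 7.
  m = 1011 → c = 101001111, weight = 6.
  m = 0111 → c = 000111110, weight = 5.
  m = 1111 → c = 010000010, weight = 2.
Tally weights:
  weight 0: 1 codewords.
  weight 2: 1 codewords.
  weight 3: 1 codewords.
  weight 4: 3 codewords.
  weight 5: 6 codewords.
  weight 6: 3 codewords.
  weight 7: 1 codewords.
Minimum distance d = smallest w > 0 with A_w > 0 = 2.
Sanity: Σ A_w = 16 = 2^4 = 16 ✓.


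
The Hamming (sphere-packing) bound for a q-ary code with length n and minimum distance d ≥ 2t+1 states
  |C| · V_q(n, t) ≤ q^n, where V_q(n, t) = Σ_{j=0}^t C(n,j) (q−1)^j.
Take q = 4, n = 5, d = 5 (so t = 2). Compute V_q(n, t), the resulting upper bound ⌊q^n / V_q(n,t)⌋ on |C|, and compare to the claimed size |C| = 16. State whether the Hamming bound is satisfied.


V_q(n, t) = 106, q^n = 1024, Hamming bound = 9, |C| = 16 > bound (violated).

Step 1: Compute V_q(n, t) = Σ_{j=0}^2 C(n, j) (q−1)^j.
  j = 0: C(5,0)·(3)^0 = 1·1 = 1.
  j = 1: C(5,1)·(3)^1 = 5·3 = 15.
  j = 2: C(5,2)·(3)^2 = 10·9 = 90.
  V_q(n, t) = 1 + 15 + 90 = 106.
Step 2: q^n = 4^5 = 1024.
Step 3: Hamming bound ⌊q^n / V_q(n,t)⌋ = ⌊1024/106⌋ = 9.
Step 4: Compare |C| = 16 to 9: violated.
The claimed |C| lies above the Hamming bound, so no 4-ary code of length 5 with d ≥ 5 can have 16 codewords.


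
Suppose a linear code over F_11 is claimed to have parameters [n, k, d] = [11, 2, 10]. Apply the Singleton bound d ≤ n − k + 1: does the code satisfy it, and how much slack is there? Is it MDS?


Singleton RHS = n − k + 1 = 10, slack = 0, bound satisfied, MDS.

Singleton bound: d ≤ n − k + 1.
Here n = 11, k = 2, so n − k + 1 = 10.
Given d = 10, check d ≤ 10: YES.
Slack = (n − k + 1) − d = 0.
The code is MDS (slack = 0).
Description: the claimed parameters are [11, 2, 10]_11; such a code would be MDS (meets Singleton bound).


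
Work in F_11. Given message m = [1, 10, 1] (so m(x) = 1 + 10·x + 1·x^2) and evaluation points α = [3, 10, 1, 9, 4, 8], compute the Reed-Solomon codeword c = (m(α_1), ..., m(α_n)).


c = [7, 3, 1, 7, 2, 2]

Message polynomial: m(x) = 1 + 10·x + 1·x^2 (mod 11).
For each evaluation point α_i, compute m(α_i) mod 11:
  α_1 = 3: Horner steps 1 → 2 → 7, so m(3) = 7.
  α_2 = 10: Horner steps 1 → 9 → 3, so m(10) = 3.
  α_3 = 1: Horner steps 1 → 0 → 1, so m(1) = 1.
  α_4 = 9: Horner steps 1 → 8 → 7, so m(9) = 7.
  α_5 = 4: Horner steps 1 → 3 → 2, so m(4) = 2.
  α_6 = 8: Horner steps 1 → 7 → 2, so m(8) = 2.
Codeword c = [7, 3, 1, 7, 2, 2] ∈ F_11^6.


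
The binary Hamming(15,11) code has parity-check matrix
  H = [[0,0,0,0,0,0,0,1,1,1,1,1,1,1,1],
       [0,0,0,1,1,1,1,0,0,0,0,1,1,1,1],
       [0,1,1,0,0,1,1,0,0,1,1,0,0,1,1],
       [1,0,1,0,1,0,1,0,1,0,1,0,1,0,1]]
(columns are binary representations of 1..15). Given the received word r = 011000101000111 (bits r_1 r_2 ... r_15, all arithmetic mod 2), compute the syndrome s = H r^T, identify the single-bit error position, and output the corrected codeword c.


s = (0, 0, 1, 1)^T, error position = 3, corrected codeword c = 010000101000111

Compute s = H r^T mod 2 one row at a time:
  s_1 = 0 + 1 + 0 + 0 + 0 + 1 + 1 + 1 = 4 ≡ 0 (mod 2).
  s_2 = 0 + 0 + 0 + 1 + 0 + 1 + 1 + 1 = 4 ≡ 0 (mod 2).
  s_3 = 1 + 1 + 0 + 1 + 0 + 0 + 1 + 1 = 5 ≡ 1 (mod 2).
  s_4 = 0 + 1 + 0 + 1 + 1 + 0 + 1 + 1 = 5 ≡ 1 (mod 2).
s = (0, 0, 1, 1)^T — this equals column 3 of H (binary 0011), so error is at position 3.
Correct: flip bit 3 of r = 011000101000111 to get c = 010000101000111.


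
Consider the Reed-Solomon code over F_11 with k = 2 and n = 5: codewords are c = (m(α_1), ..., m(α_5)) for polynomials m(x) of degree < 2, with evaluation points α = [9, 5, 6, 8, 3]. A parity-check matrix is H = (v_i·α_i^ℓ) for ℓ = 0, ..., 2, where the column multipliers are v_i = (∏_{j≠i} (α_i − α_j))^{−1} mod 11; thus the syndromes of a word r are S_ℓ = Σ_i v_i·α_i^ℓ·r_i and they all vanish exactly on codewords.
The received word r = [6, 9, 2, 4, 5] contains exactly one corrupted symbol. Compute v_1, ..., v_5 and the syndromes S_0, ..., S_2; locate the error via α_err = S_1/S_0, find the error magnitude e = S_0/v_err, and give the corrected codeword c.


S = (5, 8, 4), error at position 3, error magnitude e = 2, c = [6, 9, 0, 4, 5].

Step 1: column multipliers v_i = (∏_{j≠i}(α_i − α_j))^{−1} mod 11.
  i = 1 (α = 9): (9−5)(9−6)(9−8)(9−3) = 4·3·1·6 = 72 ≡ 6, so v_1 = 6^{−1} = 2 (mod 11).
  i = 2 (α = 5): (5−9)(5−6)(5−8)(5−3) = (−4)·(−1)·(−3)·2 = −24 ≡ 9, so v_2 = 9^{−1} = 5 (mod 11).
  i = 3 (α = 6): (6−9)(6−5)(6−8)(6−3) = (−3)·1·(−2)·3 = 18 ≡ 7, so v_3 = 7^{−1} = 8 (mod 11).
  i = 4 (α = 8): (8−9)(8−5)(8−6)(8−3) = (−1)·3·2·5 = −30 ≡ 3, so v_4 = 3^{−1} = 4 (mod 11).
  i = 5 (α = 3): (3−9)(3−5)(3−6)(3−8) = (−6)·(−2)·(−3)·(−5) = 180 ≡ 4, so v_5 = 4^{−1} = 3 (mod 11).
  v = [2, 5, 8, 4, 3].
Step 2: syndromes of r = [6, 9, 2, 4, 5] (all sums mod 11).
  S_0 = Σ v_i r_i = 2·6 + 5·9 + 8·2 + 4·4 + 3·5 = 104 ≡ 5.
  S_1 = Σ v_i α_i r_i = 2·9·6 + 5·5·9 + 8·6·2 + 4·8·4 + 3·3·5 = 602 ≡ 8.
  α_i^2 mod 11 = [4, 3, 3, 9, 9].
  S_2 = Σ v_i α_i^2 r_i = 2·4·6 + 5·3·9 + 8·3·2 + 4·9·4 + 3·9·5 = 510 ≡ 4.
  S = (5, 8, 4) ≠ 0, so r is not a codeword (an error is present).
Step 3: locate the error. For a single error e at position i, S_ℓ = v_i·e·α_i^ℓ, so α_err = S_1/S_0.
  S_0^{−1} = 5^{−1} = 9 (mod 11), so α_err = 8·9 = 72 ≡ 6 = α_3. Error position i = 3.
  Consistency check: S_2/S_1 = 4·7 = 28 ≡ 6 = α_err ✓ (single-error assumption holds).
Step 4: error magnitude e = S_0/v_3 = S_0·∏_{j≠3}(α_3 − α_j) = 5·7 = 35 ≡ 2 (mod 11).
Step 5: correct position 3: c_3 = r_3 − e = 2 − 2 ≡ 0 (mod 11). Hence c = [6, 9, 0, 4, 5].
  Check: interpolating c through the α_i gives m(x) = 10 + 2·x (degree < 2) with m(α_i) = c_i for every i, so c is indeed a codeword.


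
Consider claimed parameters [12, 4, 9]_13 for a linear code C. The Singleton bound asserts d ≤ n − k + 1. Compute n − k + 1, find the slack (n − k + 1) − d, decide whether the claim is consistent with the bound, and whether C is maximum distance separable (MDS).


Singleton RHS = n − k + 1 = 9, slack = 0, bound satisfied, MDS.

Singleton bound: d ≤ n − k + 1.
Here n = 12, k = 4, so n − k + 1 = 9.
Given d = 9, check d ≤ 9: YES.
Slack = (n − k + 1) − d = 0.
The code is MDS (slack = 0).
Description: the claimed parameters are [12, 4, 9]_13; such a code would be MDS (meets Singleton bound).


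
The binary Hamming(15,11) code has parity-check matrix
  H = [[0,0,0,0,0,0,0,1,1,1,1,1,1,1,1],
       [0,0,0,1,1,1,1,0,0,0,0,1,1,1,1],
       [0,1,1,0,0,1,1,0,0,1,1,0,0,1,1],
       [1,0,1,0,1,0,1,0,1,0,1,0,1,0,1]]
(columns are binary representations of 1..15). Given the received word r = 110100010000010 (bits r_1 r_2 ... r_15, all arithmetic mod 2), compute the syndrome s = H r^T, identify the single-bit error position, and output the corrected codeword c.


s = (0, 0, 0, 1)^T, error position = 1, corrected codeword c = 010100010000010

Compute s = H r^T mod 2 one row at a time:
  s_1 = 1 + 0 + 0 + 0 + 0 + 0 + 1 + 0 = 2 ≡ 0 (mod 2).
  s_2 = 1 + 0 + 0 + 0 + 0 + 0 + 1 + 0 = 2 ≡ 0 (mod 2).
  s_3 = 1 + 0 + 0 + 0 + 0 + 0 + 1 + 0 = 2 ≡ 0 (mod 2).
  s_4 = 1 + 0 + 0 + 0 + 0 + 0 + 0 + 0 = 1 ≡ 1 (mod 2).
s = (0, 0, 0, 1)^T — this equals column 1 of H (binary 0001), so error is at position 1.
Correct: flip bit 1 of r = 110100010000010 to get c = 010100010000010.


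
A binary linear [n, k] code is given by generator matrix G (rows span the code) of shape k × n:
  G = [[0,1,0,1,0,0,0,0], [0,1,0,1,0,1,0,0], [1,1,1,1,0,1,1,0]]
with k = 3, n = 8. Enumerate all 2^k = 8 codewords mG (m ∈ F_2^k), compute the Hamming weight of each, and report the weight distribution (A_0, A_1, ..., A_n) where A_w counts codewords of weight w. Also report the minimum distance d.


Weight distribution: A_0 = 1, A_1 = 1, A_2 = 1, A_3 = 2, A_4 = 1, A_5 = 1, A_6 = 1. Minimum distance d = 1.

Enumerate all 2^3 = 8 messages m ∈ F_2^3.
For each, compute codeword c = mG in F_2^8, then tally its weight.
  m = 000 → c = 00000000, weight = 0.
  m = 100 → c = 01010000, weight = 2.
  m = 010 → c = 01010100, weight = 3.
  m = 110 → c = 00000100, weight = 1.
  m = 001 → c = 11110110, weight = 6.
  m = 101 → c = 10100110, weight = 4.
  m = 011 → c = 10100010, weight = 3.
  m = 111 → c = 11110010, weight = 5.
Tally weights:
  weight 0: 1 codewords.
  weight 1: 1 codewords.
  weight 2: 1 codewords.
  weight 3: 2 codewords.
  weight 4: 1 codewords.
  weight 5: 1 codewords.
  weight 6: 1 codewords.
Minimum distance d = smallest w > 0 with A_w > 0 = 1.
Sanity: Σ A_w = 8 = 2^3 = 8 ✓.


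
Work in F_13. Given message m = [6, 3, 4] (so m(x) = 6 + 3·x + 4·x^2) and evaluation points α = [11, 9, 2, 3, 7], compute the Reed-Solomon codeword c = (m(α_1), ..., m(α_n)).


c = [3, 6, 2, 12, 2]

Message polynomial: m(x) = 6 + 3·x + 4·x^2 (mod 13).
For each evaluation point α_i, compute m(α_i) mod 13:
  α_1 = 11: Horner steps 4 → 8 → 3, so m(11) = 3.
  α_2 = 9: Horner steps 4 → 0 → 6, so m(9) = 6.
  α_3 = 2: Horner steps 4 → 11 → 2, so m(2) = 2.
  α_4 = 3: Horner steps 4 → 2 → 12, so m(3) = 12.
  α_5 = 7: Horner steps 4 → 5 → 2, so m(7) = 2.
Codeword c = [3, 6, 2, 12, 2] ∈ F_13^5.


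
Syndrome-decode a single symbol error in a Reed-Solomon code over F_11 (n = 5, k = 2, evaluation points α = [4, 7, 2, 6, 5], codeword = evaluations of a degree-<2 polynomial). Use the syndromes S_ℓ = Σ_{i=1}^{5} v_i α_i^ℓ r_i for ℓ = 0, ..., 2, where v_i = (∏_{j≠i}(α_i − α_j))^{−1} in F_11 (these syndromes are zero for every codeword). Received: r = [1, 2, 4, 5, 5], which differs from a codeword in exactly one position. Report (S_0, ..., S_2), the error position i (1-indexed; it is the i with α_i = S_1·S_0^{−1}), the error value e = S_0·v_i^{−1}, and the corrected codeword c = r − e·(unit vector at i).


S = (6, 3, 7), error at position 4, error magnitude e = 7, c = [1, 2, 4, 9, 5].

Step 1: column multipliers v_i = (∏_{j≠i}(α_i − α_j))^{−1} mod 11.
  i = 1 (α = 4): (4−7)(4−2)(4−6)(4−5) = (−3)·2·(−2)·(−1) = −12 ≡ 10, so v_1 = 10^{−1} = 10 (mod 11).
  i = 2 (α = 7): (7−4)(7−2)(7−6)(7−5) = 3·5·1·2 = 30 ≡ 8, so v_2 = 8^{−1} = 7 (mod 11).
  i = 3 (α = 2): (2−4)(2−7)(2−6)(2−5) = (−2)·(−5)·(−4)·(−3) = 120 ≡ 10, so v_3 = 10^{−1} = 10 (mod 11).
  i = 4 (α = 6): (6−4)(6−7)(6−2)(6−5) = 2·(−1)·4·1 = −8 ≡ 3, so v_4 = 3^{−1} = 4 (mod 11).
  i = 5 (α = 5): (5−4)(5−7)(5−2)(5−6) = 1·(−2)·3·(−1) = 6 ≡ 6, so v_5 = 6^{−1} = 2 (mod 11).
  v = [10, 7, 10, 4, 2].
Step 2: syndromes of r = [1, 2, 4, 5, 5] (all sums mod 11).
  S_0 = Σ v_i r_i = 10·1 + 7·2 + 10·4 + 4·5 + 2·5 = 94 ≡ 6.
  S_1 = Σ v_i α_i r_i = 10·4·1 + 7·7·2 + 10·2·4 + 4·6·5 + 2·5·5 = 388 ≡ 3.
  α_i^2 mod 11 = [5, 5, 4, 3, 3].
  S_2 = Σ v_i α_i^2 r_i = 10·5·1 + 7·5·2 + 10·4·4 + 4·3·5 + 2·3·5 = 370 ≡ 7.
  S = (6, 3, 7) ≠ 0, so r is not a codeword (an error is present).
Step 3: locate the error. For a single error e at position i, S_ℓ = v_i·e·α_i^ℓ, so α_err = S_1/S_0.
  S_0^{−1} = 6^{−1} = 2 (mod 11), so α_err = 3·2 = 6 ≡ 6 = α_4. Error position i = 4.
  Consistency check: S_2/S_1 = 7·4 = 28 ≡ 6 = α_err ✓ (single-error assumption holds).
Step 4: error magnitude e = S_0/v_4 = S_0·∏_{j≠4}(α_4 − α_j) = 6·3 = 18 ≡ 7 (mod 11).
Step 5: correct position 4: c_4 = r_4 − e = 5 − 7 ≡ 9 (mod 11). Hence c = [1, 2, 4, 9, 5].
  Check: interpolating c through the α_i gives m(x) = 7 + 4·x (degree < 2) with m(α_i) = c_i for every i, so c is indeed a codeword.


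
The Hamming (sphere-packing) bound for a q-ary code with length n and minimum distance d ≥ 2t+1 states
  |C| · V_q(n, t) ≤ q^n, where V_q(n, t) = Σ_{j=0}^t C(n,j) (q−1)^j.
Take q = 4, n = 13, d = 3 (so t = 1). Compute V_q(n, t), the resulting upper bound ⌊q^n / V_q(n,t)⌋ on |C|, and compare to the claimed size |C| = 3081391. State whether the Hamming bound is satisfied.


V_q(n, t) = 40, q^n = 67108864, Hamming bound = 1677721, |C| = 3081391 > bound (violated).

Step 1: Compute V_q(n, t) = Σ_{j=0}^1 C(n, j) (q−1)^j.
  j = 0: C(13,0)·(3)^0 = 1·1 = 1.
  j = 1: C(13,1)·(3)^1 = 13·3 = 39.
  V_q(n, t) = 1 + 39 = 40.
Step 2: q^n = 4^13 = 67108864.
Step 3: Hamming bound ⌊q^n / V_q(n,t)⌋ = ⌊67108864/40⌋ = 1677721.
Step 4: Compare |C| = 3081391 to 1677721: violated.
The claimed |C| lies above the Hamming bound, so no 4-ary code of length 13 with d ≥ 3 can have 3081391 codewords.


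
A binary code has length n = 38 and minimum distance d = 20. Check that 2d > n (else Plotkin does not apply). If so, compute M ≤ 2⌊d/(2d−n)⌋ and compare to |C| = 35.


Plotkin bound M ≤ 20; given |C| = 35 > bound (violated).

Check applicability: 2d = 40, n = 38.
2d − n = 2 > 0, so Plotkin applies.
Compute d/(2d−n) = 20/2 ≈ 10.0000.
⌊d/(2d−n)⌋ = 10.
Plotkin bound: M ≤ 2·10 = 20.
Given |C| = 35, check: VIOLATED.
This |C| is above the Plotkin bound, so no binary code with n = 38, d = 20 and 35 codewords exists.


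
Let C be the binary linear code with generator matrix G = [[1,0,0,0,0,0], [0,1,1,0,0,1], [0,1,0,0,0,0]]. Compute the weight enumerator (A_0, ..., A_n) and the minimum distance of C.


Weight distribution: A_0 = 1, A_1 = 2, A_2 = 2, A_3 = 2, A_4 = 1. Minimum distance d = 1.

Enumerate all 2^3 = 8 messages m ∈ F_2^3.
For each, compute codeword c = mG in F_2^6, then tally its weight.
  m = 000 → c = 000000, weight = 0.
  m = 100 → c = 100000, weight = 1.
  m = 010 → c = 011001, weight = 3.
  m = 110 → c = 111001, weight = 4.
  m = 001 → c = 010000, weight = 1.
  m = 101 → c = 110000, weight = 2.
  m = 011 → c = 001001, weight = 2.
  m = 111 → c = 101001, weight = 3.
Tally weights:
  weight 0: 1 codewords.
  weight 1: 2 codewords.
  weight 2: 2 codewords.
  weight 3: 2 codewords.
  weight 4: 1 codewords.
Minimum distance d = smallest w > 0 with A_w > 0 = 1.
Sanity: Σ A_w = 8 = 2^3 = 8 ✓.


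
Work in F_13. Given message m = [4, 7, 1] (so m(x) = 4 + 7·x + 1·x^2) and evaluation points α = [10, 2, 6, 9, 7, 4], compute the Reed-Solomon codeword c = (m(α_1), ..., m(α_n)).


c = [5, 9, 4, 5, 11, 9]

Message polynomial: m(x) = 4 + 7·x + 1·x^2 (mod 13).
For each evaluation point α_i, compute m(α_i) mod 13:
  α_1 = 10: Horner steps 1 → 4 → 5, so m(10) = 5.
  α_2 = 2: Horner steps 1 → 9 → 9, so m(2) = 9.
  α_3 = 6: Horner steps 1 → 0 → 4, so m(6) = 4.
  α_4 = 9: Horner steps 1 → 3 → 5, so m(9) = 5.
  α_5 = 7: Horner steps 1 → 1 → 11, so m(7) = 11.
  α_6 = 4: Horner steps 1 → 11 → 9, so m(4) = 9.
Codeword c = [5, 9, 4, 5, 11, 9] ∈ F_13^6.


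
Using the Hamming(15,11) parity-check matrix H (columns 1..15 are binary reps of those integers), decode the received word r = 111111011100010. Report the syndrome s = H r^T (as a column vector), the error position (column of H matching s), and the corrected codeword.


s = (0, 0, 1, 0)^T, error position = 2, corrected codeword c = 101111011100010

Compute s = H r^T mod 2 one row at a time:
  s_1 = 1 + 1 + 1 + 0 + 0 + 0 + 1 + 0 = 4 ≡ 0 (mod 2).
  s_2 = 1 + 1 + 1 + 0 + 0 + 0 + 1 + 0 = 4 ≡ 0 (mod 2).
  s_3 = 1 + 1 + 1 + 0 + 1 + 0 + 1 + 0 = 5 ≡ 1 (mod 2).
  s_4 = 1 + 1 + 1 + 0 + 1 + 0 + 0 + 0 = 4 ≡ 0 (mod 2).
s = (0, 0, 1, 0)^T — this equals column 2 of H (binary 0010), so error is at position 2.
Correct: flip bit 2 of r = 111111011100010 to get c = 101111011100010.


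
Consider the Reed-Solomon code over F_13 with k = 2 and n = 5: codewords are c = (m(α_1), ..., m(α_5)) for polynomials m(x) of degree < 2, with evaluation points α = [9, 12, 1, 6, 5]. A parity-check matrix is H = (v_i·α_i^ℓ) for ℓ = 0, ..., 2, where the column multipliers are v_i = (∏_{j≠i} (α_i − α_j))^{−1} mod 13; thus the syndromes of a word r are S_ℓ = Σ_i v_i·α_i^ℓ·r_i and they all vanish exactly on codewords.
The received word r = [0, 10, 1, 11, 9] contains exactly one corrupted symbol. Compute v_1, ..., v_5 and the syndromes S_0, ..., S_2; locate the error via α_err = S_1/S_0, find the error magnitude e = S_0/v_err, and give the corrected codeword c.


S = (2, 5, 6), error at position 1, error magnitude e = 9, c = [4, 10, 1, 11, 9].

Step 1: column multipliers v_i = (∏_{j≠i}(α_i − α_j))^{−1} mod 13.
  i = 1 (α = 9): (9−12)(9−1)(9−6)(9−5) = (−3)·8·3·4 = −288 ≡ 11, so v_1 = 11^{−1} = 6 (mod 13).
  i = 2 (α = 12): (12−9)(12−1)(12−6)(12−5) = 3·11·6·7 = 1386 ≡ 8, so v_2 = 8^{−1} = 5 (mod 13).
  i = 3 (α = 1): (1−9)(1−12)(1−6)(1−5) = (−8)·(−11)·(−5)·(−4) = 1760 ≡ 5, so v_3 = 5^{−1} = 8 (mod 13).
  i = 4 (α = 6): (6−9)(6−12)(6−1)(6−5) = (−3)·(−6)·5·1 = 90 ≡ 12, so v_4 = 12^{−1} = 12 (mod 13).
  i = 5 (α = 5): (5−9)(5−12)(5−1)(5−6) = (−4)·(−7)·4·(−1) = −112 ≡ 5, so v_5 = 5^{−1} = 8 (mod 13).
  v = [6, 5, 8, 12, 8].
Step 2: syndromes of r = [0, 10, 1, 11, 9] (all sums mod 13).
  S_0 = Σ v_i r_i = 6·0 + 5·10 + 8·1 + 12·11 + 8·9 = 262 ≡ 2.
  S_1 = Σ v_i α_i r_i = 6·9·0 + 5·12·10 + 8·1·1 + 12·6·11 + 8·5·9 = 1760 ≡ 5.
  α_i^2 mod 13 = [3, 1, 1, 10, 12].
  S_2 = Σ v_i α_i^2 r_i = 6·3·0 + 5·1·10 + 8·1·1 + 12·10·11 + 8·12·9 = 2242 ≡ 6.
  S = (2, 5, 6) ≠ 0, so r is not a codeword (an error is present).
Step 3: locate the error. For a single error e at position i, S_ℓ = v_i·e·α_i^ℓ, so α_err = S_1/S_0.
  S_0^{−1} = 2^{−1} = 7 (mod 13), so α_err = 5·7 = 35 ≡ 9 = α_1. Error position i = 1.
  Consistency check: S_2/S_1 = 6·8 = 48 ≡ 9 = α_err ✓ (single-error assumption holds).
Step 4: error magnitude e = S_0/v_1 = S_0·∏_{j≠1}(α_1 − α_j) = 2·11 = 22 ≡ 9 (mod 13).
Step 5: correct position 1: c_1 = r_1 − e = 0 − 9 ≡ 4 (mod 13). Hence c = [4, 10, 1, 11, 9].
  Check: interpolating c through the α_i gives m(x) = 12 + 2·x (degree < 2) with m(α_i) = c_i for every i, so c is indeed a codeword.


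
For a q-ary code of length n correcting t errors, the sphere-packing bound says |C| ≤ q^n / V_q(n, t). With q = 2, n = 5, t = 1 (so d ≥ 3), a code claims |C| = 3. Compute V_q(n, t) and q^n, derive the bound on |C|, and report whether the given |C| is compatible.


V_q(n, t) = 6, q^n = 32, Hamming bound = 5, |C| = 3 ≤ bound (satisfied).

Step 1: Compute V_q(n, t) = Σ_{j=0}^1 C(n, j) (q−1)^j.
  j = 0: C(5,0)·(1)^0 = 1·1 = 1.
  j = 1: C(5,1)·(1)^1 = 5·1 = 5.
  V_q(n, t) = 1 + 5 = 6.
Step 2: q^n = 2^5 = 32.
Step 3: Hamming bound ⌊q^n / V_q(n,t)⌋ = ⌊32/6⌋ = 5.
Step 4: Compare |C| = 3 to 5: satisfied.
The claimed |C| lies below the Hamming bound.


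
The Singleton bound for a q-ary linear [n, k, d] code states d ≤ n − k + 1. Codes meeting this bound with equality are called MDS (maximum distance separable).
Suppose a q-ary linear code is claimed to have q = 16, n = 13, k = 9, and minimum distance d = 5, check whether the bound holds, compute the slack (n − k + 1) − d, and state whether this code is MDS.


Singleton RHS = n − k + 1 = 5, slack = 0, bound satisfied, MDS.

Singleton bound: d ≤ n − k + 1.
Here n = 13, k = 9, so n − k + 1 = 5.
Given d = 5, check d ≤ 5: YES.
Slack = (n − k + 1) − d = 0.
The code is MDS (slack = 0).
Description: the claimed parameters are [13, 9, 5]_16; such a code would be MDS (meets Singleton bound).


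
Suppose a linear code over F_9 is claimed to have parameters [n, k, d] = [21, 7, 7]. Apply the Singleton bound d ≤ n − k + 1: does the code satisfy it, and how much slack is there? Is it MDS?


Singleton RHS = n − k + 1 = 15, slack = 8, bound satisfied, not MDS.

Singleton bound: d ≤ n − k + 1.
Here n = 21, k = 7, so n − k + 1 = 15.
Given d = 7, check d ≤ 15: YES.
Slack = (n − k + 1) − d = 8.
The code is NOT MDS (slack = 8 > 0).
Description: the claimed parameters are [21, 7, 7]_9; such a code would be non-MDS.


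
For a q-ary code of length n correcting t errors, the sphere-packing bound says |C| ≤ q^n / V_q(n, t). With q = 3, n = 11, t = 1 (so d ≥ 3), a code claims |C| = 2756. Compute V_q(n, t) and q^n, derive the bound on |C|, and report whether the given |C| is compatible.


V_q(n, t) = 23, q^n = 177147, Hamming bound = 7702, |C| = 2756 ≤ bound (satisfied).

Step 1: Compute V_q(n, t) = Σ_{j=0}^1 C(n, j) (q−1)^j.
  j = 0: C(11,0)·(2)^0 = 1·1 = 1.
  j = 1: C(11,1)·(2)^1 = 11·2 = 22.
  V_q(n, t) = 1 + 22 = 23.
Step 2: q^n = 3^11 = 177147.
Step 3: Hamming bound ⌊q^n / V_q(n,t)⌋ = ⌊177147/23⌋ = 7702.
Step 4: Compare |C| = 2756 to 7702: satisfied.
The claimed |C| lies below the Hamming bound.


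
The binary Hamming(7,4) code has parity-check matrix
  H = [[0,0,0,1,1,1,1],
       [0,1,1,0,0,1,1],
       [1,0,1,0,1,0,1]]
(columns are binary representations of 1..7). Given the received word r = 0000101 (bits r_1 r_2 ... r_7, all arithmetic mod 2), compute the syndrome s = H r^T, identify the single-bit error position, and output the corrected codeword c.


s = (0, 1, 0)^T, error position = 2, corrected codeword c = 0100101

Compute s = H r^T mod 2 one row at a time:
  s_1 = 0 + 1 + 0 + 1 = 2 ≡ 0 (mod 2).
  s_2 = 0 + 0 + 0 + 1 = 1 ≡ 1 (mod 2).
  s_3 = 0 + 0 + 1 + 1 = 2 ≡ 0 (mod 2).
s = (0, 1, 0)^T — this equals column 2 of H (binary 010), so error is at position 2.
Correct: flip bit 2 of r = 0000101 to get c = 0100101.


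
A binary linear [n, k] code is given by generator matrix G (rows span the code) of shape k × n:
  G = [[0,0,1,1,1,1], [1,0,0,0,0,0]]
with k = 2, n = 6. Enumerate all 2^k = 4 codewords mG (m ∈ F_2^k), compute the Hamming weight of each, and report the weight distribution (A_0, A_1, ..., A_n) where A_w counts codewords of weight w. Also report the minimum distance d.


Weight distribution: A_0 = 1, A_1 = 1, A_4 = 1, A_5 = 1. Minimum distance d = 1.

Enumerate all 2^2 = 4 messages m ∈ F_2^2.
For each, compute codeword c = mG in F_2^6, then tally its weight.
  m = 00 → c = 000000, weight = 0.
  m = 10 → c = 001111, weight = 4.
  m = 01 → c = 100000, weight = 1.
  m = 11 → c = 101111, weight = 5.
Tally weights:
  weight 0: 1 codewords.
  weight 1: 1 codewords.
  weight 4: 1 codewords.
  weight 5: 1 codewords.
Minimum distance d = smallest w > 0 with A_w > 0 = 1.
Sanity: Σ A_w = 4 = 2^2 = 4 ✓.


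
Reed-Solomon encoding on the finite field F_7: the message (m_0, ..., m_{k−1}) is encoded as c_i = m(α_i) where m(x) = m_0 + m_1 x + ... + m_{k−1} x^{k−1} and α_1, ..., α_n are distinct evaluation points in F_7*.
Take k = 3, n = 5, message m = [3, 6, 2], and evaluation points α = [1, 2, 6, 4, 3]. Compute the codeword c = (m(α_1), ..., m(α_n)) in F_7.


c = [4, 2, 6, 3, 4]

Message polynomial: m(x) = 3 + 6·x + 2·x^2 (mod 7).
For each evaluation point α_i, compute m(α_i) mod 7:
  α_1 = 1: Horner steps 2 → 1 → 4, so m(1) = 4.
  α_2 = 2: Horner steps 2 → 3 → 2, so m(2) = 2.
  α_3 = 6: Horner steps 2 → 4 → 6, so m(6) = 6.
  α_4 = 4: Horner steps 2 → 0 → 3, so m(4) = 3.
  α_5 = 3: Horner steps 2 → 5 → 4, so m(3) = 4.
Codeword c = [4, 2, 6, 3, 4] ∈ F_7^5.


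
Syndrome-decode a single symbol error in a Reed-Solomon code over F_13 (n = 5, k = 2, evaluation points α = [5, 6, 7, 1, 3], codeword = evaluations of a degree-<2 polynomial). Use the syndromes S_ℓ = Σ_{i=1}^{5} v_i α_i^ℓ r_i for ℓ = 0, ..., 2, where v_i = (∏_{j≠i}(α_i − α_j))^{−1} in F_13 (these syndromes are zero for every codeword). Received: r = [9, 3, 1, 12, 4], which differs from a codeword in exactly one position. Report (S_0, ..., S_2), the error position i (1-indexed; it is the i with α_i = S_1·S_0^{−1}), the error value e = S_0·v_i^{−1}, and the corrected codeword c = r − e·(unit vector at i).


S = (1, 6, 10), error at position 2, error magnitude e = 11, c = [9, 5, 1, 12, 4].

Step 1: column multipliers v_i = (∏_{j≠i}(α_i − α_j))^{−1} mod 13.
  i = 1 (α = 5): (5−6)(5−7)(5−1)(5−3) = (−1)·(−2)·4·2 = 16 ≡ 3, so v_1 = 3^{−1} = 9 (mod 13).
  i = 2 (α = 6): (6−5)(6−7)(6−1)(6−3) = 1·(−1)·5·3 = −15 ≡ 11, so v_2 = 11^{−1} = 6 (mod 13).
  i = 3 (α = 7): (7−5)(7−6)(7−1)(7−3) = 2·1·6·4 = 48 ≡ 9, so v_3 = 9^{−1} = 3 (mod 13).
  i = 4 (α = 1): (1−5)(1−6)(1−7)(1−3) = (−4)·(−5)·(−6)·(−2) = 240 ≡ 6, so v_4 = 6^{−1} = 11 (mod 13).
  i = 5 (α = 3): (3−5)(3−6)(3−7)(3−1) = (−2)·(−3)·(−4)·2 = −48 ≡ 4, so v_5 = 4^{−1} = 10 (mod 13).
  v = [9, 6, 3, 11, 10].
Step 2: syndromes of r = [9, 3, 1, 12, 4] (all sums mod 13).
  S_0 = Σ v_i r_i = 9·9 + 6·3 + 3·1 + 11·12 + 10·4 = 274 ≡ 1.
  S_1 = Σ v_i α_i r_i = 9·5·9 + 6·6·3 + 3·7·1 + 11·1·12 + 10·3·4 = 786 ≡ 6.
  α_i^2 mod 13 = [12, 10, 10, 1, 9].
  S_2 = Σ v_i α_i^2 r_i = 9·12·9 + 6·10·3 + 3·10·1 + 11·1·12 + 10·9·4 = 1674 ≡ 10.
  S = (1, 6, 10) ≠ 0, so r is not a codeword (an error is present).
Step 3: locate the error. For a single error e at position i, S_ℓ = v_i·e·α_i^ℓ, so α_err = S_1/S_0.
  S_0^{−1} = 1^{−1} = 1 (mod 13), so α_err = 6·1 = 6 ≡ 6 = α_2. Error position i = 2.
  Consistency check: S_2/S_1 = 10·11 = 110 ≡ 6 = α_err ✓ (single-error assumption holds).
Step 4: error magnitude e = S_0/v_2 = S_0·∏_{j≠2}(α_2 − α_j) = 1·11 = 11 ≡ 11 (mod 13).
Step 5: correct position 2: c_2 = r_2 − e = 3 − 11 ≡ 5 (mod 13). Hence c = [9, 5, 1, 12, 4].
  Check: interpolating c through the α_i gives m(x) = 3 + 9·x (degree < 2) with m(α_i) = c_i for every i, so c is indeed a codeword.


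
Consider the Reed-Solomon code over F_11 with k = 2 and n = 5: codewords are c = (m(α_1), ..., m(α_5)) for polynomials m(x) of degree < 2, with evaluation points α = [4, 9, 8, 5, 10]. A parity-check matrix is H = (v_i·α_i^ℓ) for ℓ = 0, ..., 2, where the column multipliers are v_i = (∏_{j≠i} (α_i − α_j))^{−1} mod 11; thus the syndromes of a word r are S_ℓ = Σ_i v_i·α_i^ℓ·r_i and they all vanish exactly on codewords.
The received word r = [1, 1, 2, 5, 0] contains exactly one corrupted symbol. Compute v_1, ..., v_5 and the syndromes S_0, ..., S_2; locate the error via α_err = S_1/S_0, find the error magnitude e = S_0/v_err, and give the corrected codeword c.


S = (5, 9, 3), error at position 1, error magnitude e = 6, c = [6, 1, 2, 5, 0].

Step 1: column multipliers v_i = (∏_{j≠i}(α_i − α_j))^{−1} mod 11.
  i = 1 (α = 4): (4−9)(4−8)(4−5)(4−10) = (−5)·(−4)·(−1)·(−6) = 120 ≡ 10, so v_1 = 10^{−1} = 10 (mod 11).
  i = 2 (α = 9): (9−4)(9−8)(9−5)(9−10) = 5·1·4·(−1) = −20 ≡ 2, so v_2 = 2^{−1} = 6 (mod 11).
  i = 3 (α = 8): (8−4)(8−9)(8−5)(8−10) = 4·(−1)·3·(−2) = 24 ≡ 2, so v_3 = 2^{−1} = 6 (mod 11).
  i = 4 (α = 5): (5−4)(5−9)(5−8)(5−10) = 1·(−4)·(−3)·(−5) = −60 ≡ 6, so v_4 = 6^{−1} = 2 (mod 11).
  i = 5 (α = 10): (10−4)(10−9)(10−8)(10−5) = 6·1·2·5 = 60 ≡ 5, so v_5 = 5^{−1} = 9 (mod 11).
  v = [10, 6, 6, 2, 9].
Step 2: syndromes of r = [1, 1, 2, 5, 0] (all sums mod 11).
  S_0 = Σ v_i r_i = 10·1 + 6·1 + 6·2 + 2·5 + 9·0 = 38 ≡ 5.
  S_1 = Σ v_i α_i r_i = 10·4·1 + 6·9·1 + 6·8·2 + 2·5·5 + 9·10·0 = 240 ≡ 9.
  α_i^2 mod 11 = [5, 4, 9, 3, 1].
  S_2 = Σ v_i α_i^2 r_i = 10·5·1 + 6·4·1 + 6·9·2 + 2·3·5 + 9·1·0 = 212 ≡ 3.
  S = (5, 9, 3) ≠ 0, so r is not a codeword (an error is present).
Step 3: locate the error. For a single error e at position i, S_ℓ = v_i·e·α_i^ℓ, so α_err = S_1/S_0.
  S_0^{−1} = 5^{−1} = 9 (mod 11), so α_err = 9·9 = 81 ≡ 4 = α_1. Error position i = 1.
  Consistency check: S_2/S_1 = 3·5 = 15 ≡ 4 = α_err ✓ (single-error assumption holds).
Step 4: error magnitude e = S_0/v_1 = S_0·∏_{j≠1}(α_1 − α_j) = 5·10 = 50 ≡ 6 (mod 11).
Step 5: correct position 1: c_1 = r_1 − e = 1 − 6 ≡ 6 (mod 11). Hence c = [6, 1, 2, 5, 0].
  Check: interpolating c through the α_i gives m(x) = 10 + 10·x (degree < 2) with m(α_i) = c_i for every i, so c is indeed a codeword.


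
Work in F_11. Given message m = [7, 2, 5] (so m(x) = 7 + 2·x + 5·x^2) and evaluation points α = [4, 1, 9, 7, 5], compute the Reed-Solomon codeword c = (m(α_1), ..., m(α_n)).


c = [7, 3, 1, 2, 10]

Message polynomial: m(x) = 7 + 2·x + 5·x^2 (mod 11).
For each evaluation point α_i, compute m(α_i) mod 11:
  α_1 = 4: Horner steps 5 → 0 → 7, so m(4) = 7.
  α_2 = 1: Horner steps 5 → 7 → 3, so m(1) = 3.
  α_3 = 9: Horner steps 5 → 3 → 1, so m(9) = 1.
  α_4 = 7: Horner steps 5 → 4 → 2, so m(7) = 2.
  α_5 = 5: Horner steps 5 → 5 → 10, so m(5) = 10.
Codeword c = [7, 3, 1, 2, 10] ∈ F_11^5.


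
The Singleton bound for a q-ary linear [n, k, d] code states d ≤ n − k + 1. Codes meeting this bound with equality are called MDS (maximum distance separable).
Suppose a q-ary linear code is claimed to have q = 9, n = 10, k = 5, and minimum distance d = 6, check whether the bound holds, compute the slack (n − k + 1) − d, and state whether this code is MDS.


Singleton RHS = n − k + 1 = 6, slack = 0, bound satisfied, MDS.

Singleton bound: d ≤ n − k + 1.
Here n = 10, k = 5, so n − k + 1 = 6.
Given d = 6, check d ≤ 6: YES.
Slack = (n − k + 1) − d = 0.
The code is MDS (slack = 0).
Description: the claimed parameters are [10, 5, 6]_9; such a code would be MDS (meets Singleton bound).


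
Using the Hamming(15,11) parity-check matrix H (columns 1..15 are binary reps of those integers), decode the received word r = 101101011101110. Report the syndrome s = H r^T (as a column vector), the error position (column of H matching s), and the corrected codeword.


s = (0, 1, 0, 0)^T, error position = 4, corrected codeword c = 101001011101110

Compute s = H r^T mod 2 one row at a time:
  s_1 = 1 + 1 + 1 + 0 + 1 + 1 + 1 + 0 = 6 ≡ 0 (mod 2).
  s_2 = 1 + 0 + 1 + 0 + 1 + 1 + 1 + 0 = 5 ≡ 1 (mod 2).
  s_3 = 0 + 1 + 1 + 0 + 1 + 0 + 1 + 0 = 4 ≡ 0 (mod 2).
  s_4 = 1 + 1 + 0 + 0 + 1 + 0 + 1 + 0 = 4 ≡ 0 (mod 2).
s = (0, 1, 0, 0)^T — this equals column 4 of H (binary 0100), so error is at position 4.
Correct: flip bit 4 of r = 101101011101110 to get c = 101001011101110.


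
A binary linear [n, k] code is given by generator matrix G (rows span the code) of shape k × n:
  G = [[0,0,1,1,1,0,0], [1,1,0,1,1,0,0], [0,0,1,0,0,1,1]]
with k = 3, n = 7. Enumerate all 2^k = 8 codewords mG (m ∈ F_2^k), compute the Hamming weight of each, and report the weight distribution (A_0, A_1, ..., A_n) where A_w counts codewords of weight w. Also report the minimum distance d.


Weight distribution: A_0 = 1, A_3 = 3, A_4 = 3, A_7 = 1. Minimum distance d = 3.

Enumerate all 2^3 = 8 messages m ∈ F_2^3.
For each, compute codeword c = mG in F_2^7, then tally its weight.
  m = 000 → c = 0000000, weight = 0.
  m = 100 → c = 0011100, weight = 3.
  m = 010 → c = 1101100, weight = 4.
  m = 110 → c = 1110000, weight = 3.
  m = 001 → c = 0010011, weight = 3.
  m = 101 → c = 0001111, weight = 4.
  m = 011 → c = 1111111, weight = 7.
  m = 111 → c = 1100011, weight = 4.
Tally weights:
  weight 0: 1 codewords.
  weight 3: 3 codewords.
  weight 4: 3 codewords.
  weight 7: 1 codewords.
Minimum distance d = smallest w > 0 with A_w > 0 = 3.
Sanity: Σ A_w = 8 = 2^3 = 8 ✓.
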